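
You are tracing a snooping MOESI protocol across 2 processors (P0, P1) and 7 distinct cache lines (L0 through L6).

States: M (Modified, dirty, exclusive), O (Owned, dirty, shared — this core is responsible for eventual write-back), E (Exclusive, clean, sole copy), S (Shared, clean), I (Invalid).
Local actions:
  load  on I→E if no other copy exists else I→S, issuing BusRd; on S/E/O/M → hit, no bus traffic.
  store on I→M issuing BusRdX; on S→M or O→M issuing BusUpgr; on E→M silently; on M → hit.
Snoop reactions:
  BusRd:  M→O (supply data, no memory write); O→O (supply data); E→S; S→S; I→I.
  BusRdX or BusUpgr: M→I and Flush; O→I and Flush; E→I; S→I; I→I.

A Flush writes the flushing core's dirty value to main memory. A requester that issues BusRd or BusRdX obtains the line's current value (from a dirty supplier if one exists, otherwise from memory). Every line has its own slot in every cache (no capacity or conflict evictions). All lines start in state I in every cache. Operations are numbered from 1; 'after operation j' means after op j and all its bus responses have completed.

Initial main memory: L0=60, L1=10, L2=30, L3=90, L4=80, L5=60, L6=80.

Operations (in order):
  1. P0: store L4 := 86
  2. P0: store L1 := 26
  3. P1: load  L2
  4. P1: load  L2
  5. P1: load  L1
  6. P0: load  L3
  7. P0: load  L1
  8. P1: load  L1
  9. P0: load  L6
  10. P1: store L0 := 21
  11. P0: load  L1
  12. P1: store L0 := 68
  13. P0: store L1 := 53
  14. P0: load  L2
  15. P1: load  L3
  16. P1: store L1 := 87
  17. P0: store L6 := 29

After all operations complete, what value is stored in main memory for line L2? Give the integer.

1. P0: store L4 := 86  bus=[BusRdX]  L4: P0=M P1=I  mem[L4]=80
2. P0: store L1 := 26  bus=[BusRdX]  L1: P0=M P1=I  mem[L1]=10
3. P1: load  L2  bus=[BusRd]  L2: P0=I P1=E  mem[L2]=30
4. P1: load  L2  bus=[-]  L2: P0=I P1=E  mem[L2]=30
5. P1: load  L1  bus=[BusRd]  L1: P0=O P1=S  mem[L1]=10
6. P0: load  L3  bus=[BusRd]  L3: P0=E P1=I  mem[L3]=90
7. P0: load  L1  bus=[-]  L1: P0=O P1=S  mem[L1]=10
8. P1: load  L1  bus=[-]  L1: P0=O P1=S  mem[L1]=10
9. P0: load  L6  bus=[BusRd]  L6: P0=E P1=I  mem[L6]=80
10. P1: store L0 := 21  bus=[BusRdX]  L0: P0=I P1=M  mem[L0]=60
11. P0: load  L1  bus=[-]  L1: P0=O P1=S  mem[L1]=10
12. P1: store L0 := 68  bus=[-]  L0: P0=I P1=M  mem[L0]=60
13. P0: store L1 := 53  bus=[BusUpgr]  L1: P0=M P1=I  mem[L1]=10
14. P0: load  L2  bus=[BusRd]  L2: P0=S P1=S  mem[L2]=30
15. P1: load  L3  bus=[BusRd]  L3: P0=S P1=S  mem[L3]=90
16. P1: store L1 := 87  bus=[BusRdX,Flush]  L1: P0=I P1=M  mem[L1]=53
17. P0: store L6 := 29  bus=[-]  L6: P0=M P1=I  mem[L6]=80

memory[L2] = 30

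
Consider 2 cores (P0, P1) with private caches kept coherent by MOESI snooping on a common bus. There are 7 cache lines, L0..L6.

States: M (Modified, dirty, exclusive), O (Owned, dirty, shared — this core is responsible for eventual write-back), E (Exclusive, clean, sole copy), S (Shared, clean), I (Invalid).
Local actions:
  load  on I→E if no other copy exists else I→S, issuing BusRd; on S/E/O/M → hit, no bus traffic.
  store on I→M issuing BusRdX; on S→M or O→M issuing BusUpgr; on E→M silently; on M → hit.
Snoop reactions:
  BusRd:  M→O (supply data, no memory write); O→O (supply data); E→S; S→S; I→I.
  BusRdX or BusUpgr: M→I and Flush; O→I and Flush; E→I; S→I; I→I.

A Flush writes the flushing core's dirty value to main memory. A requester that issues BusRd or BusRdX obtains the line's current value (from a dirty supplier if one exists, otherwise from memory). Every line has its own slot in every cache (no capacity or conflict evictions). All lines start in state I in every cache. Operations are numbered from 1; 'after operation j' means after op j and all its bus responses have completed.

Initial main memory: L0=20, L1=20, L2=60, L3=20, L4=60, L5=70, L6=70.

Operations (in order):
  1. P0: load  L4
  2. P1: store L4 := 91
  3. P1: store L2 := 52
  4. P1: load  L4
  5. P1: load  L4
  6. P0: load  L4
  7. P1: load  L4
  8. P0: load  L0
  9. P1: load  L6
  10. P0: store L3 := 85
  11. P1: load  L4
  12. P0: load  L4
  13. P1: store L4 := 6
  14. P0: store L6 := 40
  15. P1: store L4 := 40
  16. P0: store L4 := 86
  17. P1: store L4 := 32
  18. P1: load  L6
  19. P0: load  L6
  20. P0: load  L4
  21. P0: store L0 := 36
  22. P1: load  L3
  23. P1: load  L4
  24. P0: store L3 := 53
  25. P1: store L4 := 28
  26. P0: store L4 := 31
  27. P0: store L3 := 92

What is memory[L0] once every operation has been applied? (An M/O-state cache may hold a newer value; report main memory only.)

[1] P0: load  L4 | P0:E(60), P1:I | bus: BusRd
[2] P1: store L4 := 91 | P0:I, P1:M(91) | bus: BusRdX
[3] P1: store L2 := 52 | P0:I, P1:M(52) | bus: BusRdX
[4] P1: load  L4 | P0:I, P1:M(91) | bus: none
[5] P1: load  L4 | P0:I, P1:M(91) | bus: none
[6] P0: load  L4 | P0:S(91), P1:O(91) | bus: BusRd
[7] P1: load  L4 | P0:S(91), P1:O(91) | bus: none
[8] P0: load  L0 | P0:E(20), P1:I | bus: BusRd
[9] P1: load  L6 | P0:I, P1:E(70) | bus: BusRd
[10] P0: store L3 := 85 | P0:M(85), P1:I | bus: BusRdX
[11] P1: load  L4 | P0:S(91), P1:O(91) | bus: none
[12] P0: load  L4 | P0:S(91), P1:O(91) | bus: none
[13] P1: store L4 := 6 | P0:I, P1:M(6) | bus: BusUpgr
[14] P0: store L6 := 40 | P0:M(40), P1:I | bus: BusRdX
[15] P1: store L4 := 40 | P0:I, P1:M(40) | bus: none
[16] P0: store L4 := 86 | P0:M(86), P1:I | bus: BusRdX,Flush
[17] P1: store L4 := 32 | P0:I, P1:M(32) | bus: BusRdX,Flush
[18] P1: load  L6 | P0:O(40), P1:S(40) | bus: BusRd
[19] P0: load  L6 | P0:O(40), P1:S(40) | bus: none
[20] P0: load  L4 | P0:S(32), P1:O(32) | bus: BusRd
[21] P0: store L0 := 36 | P0:M(36), P1:I | bus: none
[22] P1: load  L3 | P0:O(85), P1:S(85) | bus: BusRd
[23] P1: load  L4 | P0:S(32), P1:O(32) | bus: none
[24] P0: store L3 := 53 | P0:M(53), P1:I | bus: BusUpgr
[25] P1: store L4 := 28 | P0:I, P1:M(28) | bus: BusUpgr
[26] P0: store L4 := 31 | P0:M(31), P1:I | bus: BusRdX,Flush
[27] P0: store L3 := 92 | P0:M(92), P1:I | bus: none

memory[L0] = 20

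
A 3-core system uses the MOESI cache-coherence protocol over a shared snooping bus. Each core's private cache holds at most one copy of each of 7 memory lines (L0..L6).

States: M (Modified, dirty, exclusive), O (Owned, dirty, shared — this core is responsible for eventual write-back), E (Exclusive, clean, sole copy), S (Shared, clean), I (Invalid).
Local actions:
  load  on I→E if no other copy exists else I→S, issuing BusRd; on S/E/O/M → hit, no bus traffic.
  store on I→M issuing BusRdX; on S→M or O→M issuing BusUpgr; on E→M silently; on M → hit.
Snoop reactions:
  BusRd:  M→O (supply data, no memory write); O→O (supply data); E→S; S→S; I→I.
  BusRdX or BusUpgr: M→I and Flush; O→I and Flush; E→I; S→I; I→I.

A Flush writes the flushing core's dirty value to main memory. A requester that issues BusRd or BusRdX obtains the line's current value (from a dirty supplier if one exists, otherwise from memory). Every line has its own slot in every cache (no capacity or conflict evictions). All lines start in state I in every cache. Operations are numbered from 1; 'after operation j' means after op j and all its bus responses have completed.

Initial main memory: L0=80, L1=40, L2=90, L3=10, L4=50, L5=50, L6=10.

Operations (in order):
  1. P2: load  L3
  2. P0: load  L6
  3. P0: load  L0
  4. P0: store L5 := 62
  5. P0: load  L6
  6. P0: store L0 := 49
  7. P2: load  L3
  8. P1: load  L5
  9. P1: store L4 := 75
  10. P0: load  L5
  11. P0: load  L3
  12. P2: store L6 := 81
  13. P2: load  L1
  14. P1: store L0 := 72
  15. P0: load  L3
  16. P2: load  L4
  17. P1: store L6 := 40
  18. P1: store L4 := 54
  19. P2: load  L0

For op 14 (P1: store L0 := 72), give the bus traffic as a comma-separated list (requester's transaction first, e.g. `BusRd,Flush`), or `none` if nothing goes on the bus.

bus = BusRdX,Flush

step 1: P2: load  L3  ⟶  IIE  (L3)  txn=BusRd  M[L3]=10
step 2: P0: load  L6  ⟶  EII  (L6)  txn=BusRd  M[L6]=10
step 3: P0: load  L0  ⟶  EII  (L0)  txn=BusRd  M[L0]=80
step 4: P0: store L5 := 62  ⟶  MII  (L5)  txn=BusRdX  M[L5]=50
step 5: P0: load  L6  ⟶  EII  (L6)  txn=∅  M[L6]=10
step 6: P0: store L0 := 49  ⟶  MII  (L0)  txn=∅  M[L0]=80
step 7: P2: load  L3  ⟶  IIE  (L3)  txn=∅  M[L3]=10
step 8: P1: load  L5  ⟶  OSI  (L5)  txn=BusRd  M[L5]=50
step 9: P1: store L4 := 75  ⟶  IMI  (L4)  txn=BusRdX  M[L4]=50
step 10: P0: load  L5  ⟶  OSI  (L5)  txn=∅  M[L5]=50
step 11: P0: load  L3  ⟶  SIS  (L3)  txn=BusRd  M[L3]=10
step 12: P2: store L6 := 81  ⟶  IIM  (L6)  txn=BusRdX  M[L6]=10
step 13: P2: load  L1  ⟶  IIE  (L1)  txn=BusRd  M[L1]=40
step 14: P1: store L0 := 72  ⟶  IMI  (L0)  txn=BusRdX+Flush  M[L0]=49
step 15: P0: load  L3  ⟶  SIS  (L3)  txn=∅  M[L3]=10
step 16: P2: load  L4  ⟶  IOS  (L4)  txn=BusRd  M[L4]=50
step 17: P1: store L6 := 40  ⟶  IMI  (L6)  txn=BusRdX+Flush  M[L6]=81
step 18: P1: store L4 := 54  ⟶  IMI  (L4)  txn=BusUpgr  M[L4]=50
step 19: P2: load  L0  ⟶  IOS  (L0)  txn=BusRd  M[L0]=49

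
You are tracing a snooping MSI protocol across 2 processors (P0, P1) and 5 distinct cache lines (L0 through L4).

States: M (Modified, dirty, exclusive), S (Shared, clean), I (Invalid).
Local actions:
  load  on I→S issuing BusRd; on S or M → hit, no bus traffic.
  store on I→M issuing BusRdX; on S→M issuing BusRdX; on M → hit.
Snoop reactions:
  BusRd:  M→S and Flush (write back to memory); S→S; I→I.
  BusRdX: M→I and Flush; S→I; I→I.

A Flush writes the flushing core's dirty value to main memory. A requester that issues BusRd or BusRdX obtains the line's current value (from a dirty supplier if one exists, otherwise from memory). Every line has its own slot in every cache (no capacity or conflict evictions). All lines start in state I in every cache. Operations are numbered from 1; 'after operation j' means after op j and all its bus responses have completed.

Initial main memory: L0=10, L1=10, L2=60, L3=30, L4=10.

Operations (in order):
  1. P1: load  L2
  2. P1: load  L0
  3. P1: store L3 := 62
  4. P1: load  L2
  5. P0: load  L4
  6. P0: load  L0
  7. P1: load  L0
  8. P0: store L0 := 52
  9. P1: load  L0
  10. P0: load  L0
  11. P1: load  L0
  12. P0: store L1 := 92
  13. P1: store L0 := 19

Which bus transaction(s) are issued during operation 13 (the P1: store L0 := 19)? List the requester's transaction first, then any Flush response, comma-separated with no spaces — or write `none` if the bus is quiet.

1. P1: load  L2  bus=[BusRd]  L2: P0=I P1=S  mem[L2]=60
2. P1: load  L0  bus=[BusRd]  L0: P0=I P1=S  mem[L0]=10
3. P1: store L3 := 62  bus=[BusRdX]  L3: P0=I P1=M  mem[L3]=30
4. P1: load  L2  bus=[-]  L2: P0=I P1=S  mem[L2]=60
5. P0: load  L4  bus=[BusRd]  L4: P0=S P1=I  mem[L4]=10
6. P0: load  L0  bus=[BusRd]  L0: P0=S P1=S  mem[L0]=10
7. P1: load  L0  bus=[-]  L0: P0=S P1=S  mem[L0]=10
8. P0: store L0 := 52  bus=[BusRdX]  L0: P0=M P1=I  mem[L0]=10
9. P1: load  L0  bus=[BusRd,Flush]  L0: P0=S P1=S  mem[L0]=52
10. P0: load  L0  bus=[-]  L0: P0=S P1=S  mem[L0]=52
11. P1: load  L0  bus=[-]  L0: P0=S P1=S  mem[L0]=52
12. P0: store L1 := 92  bus=[BusRdX]  L1: P0=M P1=I  mem[L1]=10
13. P1: store L0 := 19  bus=[BusRdX]  L0: P0=I P1=M  mem[L0]=52

bus = BusRdX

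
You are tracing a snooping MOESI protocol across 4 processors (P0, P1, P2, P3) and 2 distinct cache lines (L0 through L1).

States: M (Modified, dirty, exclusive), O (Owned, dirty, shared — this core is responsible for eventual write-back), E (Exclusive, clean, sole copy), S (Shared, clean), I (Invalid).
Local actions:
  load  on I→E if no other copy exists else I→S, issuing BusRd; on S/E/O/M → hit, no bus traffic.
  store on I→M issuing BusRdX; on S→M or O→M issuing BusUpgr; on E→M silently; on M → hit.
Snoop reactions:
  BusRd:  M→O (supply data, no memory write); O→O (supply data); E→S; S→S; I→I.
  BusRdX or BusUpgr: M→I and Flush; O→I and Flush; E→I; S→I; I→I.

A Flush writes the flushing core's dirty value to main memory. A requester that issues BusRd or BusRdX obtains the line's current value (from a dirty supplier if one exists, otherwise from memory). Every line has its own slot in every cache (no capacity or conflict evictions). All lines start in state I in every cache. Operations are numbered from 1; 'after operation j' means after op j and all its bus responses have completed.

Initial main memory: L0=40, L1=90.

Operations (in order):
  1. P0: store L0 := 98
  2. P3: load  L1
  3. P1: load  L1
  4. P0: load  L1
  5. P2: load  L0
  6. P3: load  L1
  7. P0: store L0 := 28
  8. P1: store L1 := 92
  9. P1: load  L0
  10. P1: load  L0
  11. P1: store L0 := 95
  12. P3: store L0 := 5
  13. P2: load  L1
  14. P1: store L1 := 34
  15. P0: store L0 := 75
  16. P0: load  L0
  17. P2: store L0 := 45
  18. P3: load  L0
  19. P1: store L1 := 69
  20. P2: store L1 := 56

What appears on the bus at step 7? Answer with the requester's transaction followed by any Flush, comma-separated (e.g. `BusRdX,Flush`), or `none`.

bus = BusUpgr

  op1 P0: store L0 := 98 → M/I/I/I on L0; bus BusRdX; mem=40
  op2 P3: load  L1 → I/I/I/E on L1; bus BusRd; mem=90
  op3 P1: load  L1 → I/S/I/S on L1; bus BusRd; mem=90
  op4 P0: load  L1 → S/S/I/S on L1; bus BusRd; mem=90
  op5 P2: load  L0 → O/I/S/I on L0; bus BusRd; mem=40
  op6 P3: load  L1 → S/S/I/S on L1; bus (none); mem=90
  op7 P0: store L0 := 28 → M/I/I/I on L0; bus BusUpgr; mem=40
  op8 P1: store L1 := 92 → I/M/I/I on L1; bus BusUpgr; mem=90
  op9 P1: load  L0 → O/S/I/I on L0; bus BusRd; mem=40
  op10 P1: load  L0 → O/S/I/I on L0; bus (none); mem=40
  op11 P1: store L0 := 95 → I/M/I/I on L0; bus BusUpgr Flush; mem=28
  op12 P3: store L0 := 5 → I/I/I/M on L0; bus BusRdX Flush; mem=95
  op13 P2: load  L1 → I/O/S/I on L1; bus BusRd; mem=90
  op14 P1: store L1 := 34 → I/M/I/I on L1; bus BusUpgr; mem=90
  op15 P0: store L0 := 75 → M/I/I/I on L0; bus BusRdX Flush; mem=5
  op16 P0: load  L0 → M/I/I/I on L0; bus (none); mem=5
  op17 P2: store L0 := 45 → I/I/M/I on L0; bus BusRdX Flush; mem=75
  op18 P3: load  L0 → I/I/O/S on L0; bus BusRd; mem=75
  op19 P1: store L1 := 69 → I/M/I/I on L1; bus (none); mem=90
  op20 P2: store L1 := 56 → I/I/M/I on L1; bus BusRdX Flush; mem=69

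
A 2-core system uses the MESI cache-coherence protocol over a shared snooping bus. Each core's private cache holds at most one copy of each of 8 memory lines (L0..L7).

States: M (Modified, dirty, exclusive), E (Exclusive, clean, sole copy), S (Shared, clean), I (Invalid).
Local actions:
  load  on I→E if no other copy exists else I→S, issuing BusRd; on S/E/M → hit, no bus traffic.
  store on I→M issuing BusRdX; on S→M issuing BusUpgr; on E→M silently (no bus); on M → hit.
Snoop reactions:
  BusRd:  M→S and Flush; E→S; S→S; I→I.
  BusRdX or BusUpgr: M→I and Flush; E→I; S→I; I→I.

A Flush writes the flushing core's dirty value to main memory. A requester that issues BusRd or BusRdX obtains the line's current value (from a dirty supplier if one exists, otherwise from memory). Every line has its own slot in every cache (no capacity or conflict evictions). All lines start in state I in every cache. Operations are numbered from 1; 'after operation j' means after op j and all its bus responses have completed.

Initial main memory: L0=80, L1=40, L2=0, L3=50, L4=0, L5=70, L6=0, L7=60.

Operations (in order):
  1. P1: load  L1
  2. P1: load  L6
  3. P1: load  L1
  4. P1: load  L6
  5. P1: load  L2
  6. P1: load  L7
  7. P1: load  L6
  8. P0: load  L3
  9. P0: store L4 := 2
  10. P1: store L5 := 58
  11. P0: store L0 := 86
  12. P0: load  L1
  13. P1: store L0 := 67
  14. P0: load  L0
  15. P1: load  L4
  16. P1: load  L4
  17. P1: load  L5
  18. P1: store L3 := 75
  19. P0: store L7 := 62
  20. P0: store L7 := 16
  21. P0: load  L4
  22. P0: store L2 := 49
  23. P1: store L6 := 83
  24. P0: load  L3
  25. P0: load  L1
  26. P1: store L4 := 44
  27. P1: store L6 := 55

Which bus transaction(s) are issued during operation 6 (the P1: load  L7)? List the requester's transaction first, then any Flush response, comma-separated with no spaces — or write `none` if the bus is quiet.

step 1: P1: load  L1  ⟶  IE  (L1)  txn=BusRd  M[L1]=40
step 2: P1: load  L6  ⟶  IE  (L6)  txn=BusRd  M[L6]=0
step 3: P1: load  L1  ⟶  IE  (L1)  txn=∅  M[L1]=40
step 4: P1: load  L6  ⟶  IE  (L6)  txn=∅  M[L6]=0
step 5: P1: load  L2  ⟶  IE  (L2)  txn=BusRd  M[L2]=0
step 6: P1: load  L7  ⟶  IE  (L7)  txn=BusRd  M[L7]=60
step 7: P1: load  L6  ⟶  IE  (L6)  txn=∅  M[L6]=0
step 8: P0: load  L3  ⟶  EI  (L3)  txn=BusRd  M[L3]=50
step 9: P0: store L4 := 2  ⟶  MI  (L4)  txn=BusRdX  M[L4]=0
step 10: P1: store L5 := 58  ⟶  IM  (L5)  txn=BusRdX  M[L5]=70
step 11: P0: store L0 := 86  ⟶  MI  (L0)  txn=BusRdX  M[L0]=80
step 12: P0: load  L1  ⟶  SS  (L1)  txn=BusRd  M[L1]=40
step 13: P1: store L0 := 67  ⟶  IM  (L0)  txn=BusRdX+Flush  M[L0]=86
step 14: P0: load  L0  ⟶  SS  (L0)  txn=BusRd+Flush  M[L0]=67
step 15: P1: load  L4  ⟶  SS  (L4)  txn=BusRd+Flush  M[L4]=2
step 16: P1: load  L4  ⟶  SS  (L4)  txn=∅  M[L4]=2
step 17: P1: load  L5  ⟶  IM  (L5)  txn=∅  M[L5]=70
step 18: P1: store L3 := 75  ⟶  IM  (L3)  txn=BusRdX  M[L3]=50
step 19: P0: store L7 := 62  ⟶  MI  (L7)  txn=BusRdX  M[L7]=60
step 20: P0: store L7 := 16  ⟶  MI  (L7)  txn=∅  M[L7]=60
step 21: P0: load  L4  ⟶  SS  (L4)  txn=∅  M[L4]=2
step 22: P0: store L2 := 49  ⟶  MI  (L2)  txn=BusRdX  M[L2]=0
step 23: P1: store L6 := 83  ⟶  IM  (L6)  txn=∅  M[L6]=0
step 24: P0: load  L3  ⟶  SS  (L3)  txn=BusRd+Flush  M[L3]=75
step 25: P0: load  L1  ⟶  SS  (L1)  txn=∅  M[L1]=40
step 26: P1: store L4 := 44  ⟶  IM  (L4)  txn=BusUpgr  M[L4]=2
step 27: P1: store L6 := 55  ⟶  IM  (L6)  txn=∅  M[L6]=0

bus = BusRd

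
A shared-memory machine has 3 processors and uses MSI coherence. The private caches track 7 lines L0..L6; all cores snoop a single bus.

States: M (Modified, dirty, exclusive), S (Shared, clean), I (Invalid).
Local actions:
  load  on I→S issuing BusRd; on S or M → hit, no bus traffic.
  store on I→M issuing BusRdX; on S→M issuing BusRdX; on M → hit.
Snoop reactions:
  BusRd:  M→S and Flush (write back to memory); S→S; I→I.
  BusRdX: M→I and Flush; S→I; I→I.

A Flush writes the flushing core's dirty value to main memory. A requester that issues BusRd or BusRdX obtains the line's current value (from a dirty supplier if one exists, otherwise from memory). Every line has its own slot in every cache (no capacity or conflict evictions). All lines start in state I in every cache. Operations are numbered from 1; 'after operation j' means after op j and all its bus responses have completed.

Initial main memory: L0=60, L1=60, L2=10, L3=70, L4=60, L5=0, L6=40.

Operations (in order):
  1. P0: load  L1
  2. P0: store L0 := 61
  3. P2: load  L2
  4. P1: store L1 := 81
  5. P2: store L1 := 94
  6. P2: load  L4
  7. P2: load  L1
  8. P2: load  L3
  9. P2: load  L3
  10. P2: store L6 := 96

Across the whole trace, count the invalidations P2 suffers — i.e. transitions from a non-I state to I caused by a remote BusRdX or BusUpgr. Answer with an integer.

invalidations = 0

1. P0: load  L1  bus=[BusRd]  L1: P0=S P1=I P2=I  mem[L1]=60
2. P0: store L0 := 61  bus=[BusRdX]  L0: P0=M P1=I P2=I  mem[L0]=60
3. P2: load  L2  bus=[BusRd]  L2: P0=I P1=I P2=S  mem[L2]=10
4. P1: store L1 := 81  bus=[BusRdX]  L1: P0=I P1=M P2=I  mem[L1]=60
5. P2: store L1 := 94  bus=[BusRdX,Flush]  L1: P0=I P1=I P2=M  mem[L1]=81
6. P2: load  L4  bus=[BusRd]  L4: P0=I P1=I P2=S  mem[L4]=60
7. P2: load  L1  bus=[-]  L1: P0=I P1=I P2=M  mem[L1]=81
8. P2: load  L3  bus=[BusRd]  L3: P0=I P1=I P2=S  mem[L3]=70
9. P2: load  L3  bus=[-]  L3: P0=I P1=I P2=S  mem[L3]=70
10. P2: store L6 := 96  bus=[BusRdX]  L6: P0=I P1=I P2=M  mem[L6]=40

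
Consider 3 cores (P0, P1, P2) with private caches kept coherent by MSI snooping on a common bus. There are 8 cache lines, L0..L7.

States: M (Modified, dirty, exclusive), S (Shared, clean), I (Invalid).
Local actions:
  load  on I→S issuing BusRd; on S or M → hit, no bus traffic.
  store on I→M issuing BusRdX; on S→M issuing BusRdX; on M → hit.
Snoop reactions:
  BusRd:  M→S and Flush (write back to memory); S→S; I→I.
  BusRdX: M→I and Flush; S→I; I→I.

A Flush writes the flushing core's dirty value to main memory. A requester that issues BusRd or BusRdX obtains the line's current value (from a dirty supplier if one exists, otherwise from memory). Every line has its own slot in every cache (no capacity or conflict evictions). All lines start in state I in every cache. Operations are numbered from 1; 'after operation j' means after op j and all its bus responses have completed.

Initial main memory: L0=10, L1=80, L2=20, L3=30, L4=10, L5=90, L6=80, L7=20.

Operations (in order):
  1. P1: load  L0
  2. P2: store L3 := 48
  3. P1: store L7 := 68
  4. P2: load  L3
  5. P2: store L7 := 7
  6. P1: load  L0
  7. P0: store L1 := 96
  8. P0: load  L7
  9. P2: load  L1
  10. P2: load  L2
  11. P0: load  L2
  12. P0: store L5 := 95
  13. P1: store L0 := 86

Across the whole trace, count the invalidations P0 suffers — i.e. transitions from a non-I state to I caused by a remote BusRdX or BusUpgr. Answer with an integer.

invalidations = 0

step 1: P1: load  L0  ⟶  ISI  (L0)  txn=BusRd  M[L0]=10
step 2: P2: store L3 := 48  ⟶  IIM  (L3)  txn=BusRdX  M[L3]=30
step 3: P1: store L7 := 68  ⟶  IMI  (L7)  txn=BusRdX  M[L7]=20
step 4: P2: load  L3  ⟶  IIM  (L3)  txn=∅  M[L3]=30
step 5: P2: store L7 := 7  ⟶  IIM  (L7)  txn=BusRdX+Flush  M[L7]=68
step 6: P1: load  L0  ⟶  ISI  (L0)  txn=∅  M[L0]=10
step 7: P0: store L1 := 96  ⟶  MII  (L1)  txn=BusRdX  M[L1]=80
step 8: P0: load  L7  ⟶  SIS  (L7)  txn=BusRd+Flush  M[L7]=7
step 9: P2: load  L1  ⟶  SIS  (L1)  txn=BusRd+Flush  M[L1]=96
step 10: P2: load  L2  ⟶  IIS  (L2)  txn=BusRd  M[L2]=20
step 11: P0: load  L2  ⟶  SIS  (L2)  txn=BusRd  M[L2]=20
step 12: P0: store L5 := 95  ⟶  MII  (L5)  txn=BusRdX  M[L5]=90
step 13: P1: store L0 := 86  ⟶  IMI  (L0)  txn=BusRdX  M[L0]=10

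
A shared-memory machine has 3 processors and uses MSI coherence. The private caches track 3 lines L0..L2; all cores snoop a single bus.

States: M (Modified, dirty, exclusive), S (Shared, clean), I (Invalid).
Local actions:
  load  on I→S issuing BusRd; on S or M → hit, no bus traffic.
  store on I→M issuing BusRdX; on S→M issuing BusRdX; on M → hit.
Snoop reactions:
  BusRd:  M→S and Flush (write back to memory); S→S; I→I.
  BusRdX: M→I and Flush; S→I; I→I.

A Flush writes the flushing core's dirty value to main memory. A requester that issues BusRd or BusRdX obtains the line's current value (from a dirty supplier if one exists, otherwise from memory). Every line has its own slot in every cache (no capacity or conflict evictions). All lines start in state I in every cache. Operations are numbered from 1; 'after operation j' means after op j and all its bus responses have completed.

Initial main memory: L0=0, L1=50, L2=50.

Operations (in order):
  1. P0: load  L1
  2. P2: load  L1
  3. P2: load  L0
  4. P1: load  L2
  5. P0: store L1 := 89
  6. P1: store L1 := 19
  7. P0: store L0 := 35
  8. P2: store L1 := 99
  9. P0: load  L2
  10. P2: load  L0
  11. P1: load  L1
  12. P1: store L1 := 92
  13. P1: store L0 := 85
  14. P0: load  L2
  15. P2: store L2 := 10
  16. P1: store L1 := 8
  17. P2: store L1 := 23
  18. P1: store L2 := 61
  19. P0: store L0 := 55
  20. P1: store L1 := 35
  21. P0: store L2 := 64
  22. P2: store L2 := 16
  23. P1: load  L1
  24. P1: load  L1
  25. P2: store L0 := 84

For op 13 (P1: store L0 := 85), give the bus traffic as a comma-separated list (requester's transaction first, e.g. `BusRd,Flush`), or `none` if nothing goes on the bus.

1. P0: load  L1  bus=[BusRd]  L1: P0=S P1=I P2=I  mem[L1]=50
2. P2: load  L1  bus=[BusRd]  L1: P0=S P1=I P2=S  mem[L1]=50
3. P2: load  L0  bus=[BusRd]  L0: P0=I P1=I P2=S  mem[L0]=0
4. P1: load  L2  bus=[BusRd]  L2: P0=I P1=S P2=I  mem[L2]=50
5. P0: store L1 := 89  bus=[BusRdX]  L1: P0=M P1=I P2=I  mem[L1]=50
6. P1: store L1 := 19  bus=[BusRdX,Flush]  L1: P0=I P1=M P2=I  mem[L1]=89
7. P0: store L0 := 35  bus=[BusRdX]  L0: P0=M P1=I P2=I  mem[L0]=0
8. P2: store L1 := 99  bus=[BusRdX,Flush]  L1: P0=I P1=I P2=M  mem[L1]=19
9. P0: load  L2  bus=[BusRd]  L2: P0=S P1=S P2=I  mem[L2]=50
10. P2: load  L0  bus=[BusRd,Flush]  L0: P0=S P1=I P2=S  mem[L0]=35
11. P1: load  L1  bus=[BusRd,Flush]  L1: P0=I P1=S P2=S  mem[L1]=99
12. P1: store L1 := 92  bus=[BusRdX]  L1: P0=I P1=M P2=I  mem[L1]=99
13. P1: store L0 := 85  bus=[BusRdX]  L0: P0=I P1=M P2=I  mem[L0]=35
14. P0: load  L2  bus=[-]  L2: P0=S P1=S P2=I  mem[L2]=50
15. P2: store L2 := 10  bus=[BusRdX]  L2: P0=I P1=I P2=M  mem[L2]=50
16. P1: store L1 := 8  bus=[-]  L1: P0=I P1=M P2=I  mem[L1]=99
17. P2: store L1 := 23  bus=[BusRdX,Flush]  L1: P0=I P1=I P2=M  mem[L1]=8
18. P1: store L2 := 61  bus=[BusRdX,Flush]  L2: P0=I P1=M P2=I  mem[L2]=10
19. P0: store L0 := 55  bus=[BusRdX,Flush]  L0: P0=M P1=I P2=I  mem[L0]=85
20. P1: store L1 := 35  bus=[BusRdX,Flush]  L1: P0=I P1=M P2=I  mem[L1]=23
21. P0: store L2 := 64  bus=[BusRdX,Flush]  L2: P0=M P1=I P2=I  mem[L2]=61
22. P2: store L2 := 16  bus=[BusRdX,Flush]  L2: P0=I P1=I P2=M  mem[L2]=64
23. P1: load  L1  bus=[-]  L1: P0=I P1=M P2=I  mem[L1]=23
24. P1: load  L1  bus=[-]  L1: P0=I P1=M P2=I  mem[L1]=23
25. P2: store L0 := 84  bus=[BusRdX,Flush]  L0: P0=I P1=I P2=M  mem[L0]=55

bus = BusRdX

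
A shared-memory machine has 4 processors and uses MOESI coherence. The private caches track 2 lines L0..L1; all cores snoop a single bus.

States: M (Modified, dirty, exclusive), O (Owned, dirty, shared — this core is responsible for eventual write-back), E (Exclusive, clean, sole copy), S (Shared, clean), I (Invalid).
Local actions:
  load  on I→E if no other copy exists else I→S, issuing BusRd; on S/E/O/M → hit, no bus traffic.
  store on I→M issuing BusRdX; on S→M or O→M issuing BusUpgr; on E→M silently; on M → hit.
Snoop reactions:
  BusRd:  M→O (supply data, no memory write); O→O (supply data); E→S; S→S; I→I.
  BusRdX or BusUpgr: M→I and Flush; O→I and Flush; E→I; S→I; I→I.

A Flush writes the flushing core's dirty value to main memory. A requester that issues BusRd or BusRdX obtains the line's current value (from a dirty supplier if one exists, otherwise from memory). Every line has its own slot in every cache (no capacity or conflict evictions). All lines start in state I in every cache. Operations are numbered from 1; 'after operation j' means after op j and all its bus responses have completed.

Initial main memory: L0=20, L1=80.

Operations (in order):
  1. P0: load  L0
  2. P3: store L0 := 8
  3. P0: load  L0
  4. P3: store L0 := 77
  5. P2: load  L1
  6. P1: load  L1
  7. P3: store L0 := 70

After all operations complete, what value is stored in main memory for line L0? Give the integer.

memory[L0] = 20

  op1 P0: load  L0 → E/I/I/I on L0; bus BusRd; mem=20
  op2 P3: store L0 := 8 → I/I/I/M on L0; bus BusRdX; mem=20
  op3 P0: load  L0 → S/I/I/O on L0; bus BusRd; mem=20
  op4 P3: store L0 := 77 → I/I/I/M on L0; bus BusUpgr; mem=20
  op5 P2: load  L1 → I/I/E/I on L1; bus BusRd; mem=80
  op6 P1: load  L1 → I/S/S/I on L1; bus BusRd; mem=80
  op7 P3: store L0 := 70 → I/I/I/M on L0; bus (none); mem=20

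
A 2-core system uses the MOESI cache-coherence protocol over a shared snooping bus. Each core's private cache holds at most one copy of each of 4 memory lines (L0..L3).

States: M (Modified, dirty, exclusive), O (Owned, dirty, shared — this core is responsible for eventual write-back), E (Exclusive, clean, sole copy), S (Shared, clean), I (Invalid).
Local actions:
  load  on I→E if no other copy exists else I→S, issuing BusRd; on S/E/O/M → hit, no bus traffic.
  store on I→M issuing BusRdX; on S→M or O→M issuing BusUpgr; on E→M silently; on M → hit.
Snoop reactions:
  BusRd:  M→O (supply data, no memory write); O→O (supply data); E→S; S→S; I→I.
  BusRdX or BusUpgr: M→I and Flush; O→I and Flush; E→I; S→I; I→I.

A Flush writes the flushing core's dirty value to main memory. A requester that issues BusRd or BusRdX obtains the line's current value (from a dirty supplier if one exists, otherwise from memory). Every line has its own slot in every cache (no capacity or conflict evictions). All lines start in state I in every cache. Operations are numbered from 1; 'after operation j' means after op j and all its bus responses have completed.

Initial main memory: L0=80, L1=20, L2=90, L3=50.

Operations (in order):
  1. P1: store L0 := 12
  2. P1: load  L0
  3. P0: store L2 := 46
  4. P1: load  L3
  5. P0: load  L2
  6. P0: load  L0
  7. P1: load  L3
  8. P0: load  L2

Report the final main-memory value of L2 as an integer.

1. P1: store L0 := 12  bus=[BusRdX]  L0: P0=I P1=M  mem[L0]=80
2. P1: load  L0  bus=[-]  L0: P0=I P1=M  mem[L0]=80
3. P0: store L2 := 46  bus=[BusRdX]  L2: P0=M P1=I  mem[L2]=90
4. P1: load  L3  bus=[BusRd]  L3: P0=I P1=E  mem[L3]=50
5. P0: load  L2  bus=[-]  L2: P0=M P1=I  mem[L2]=90
6. P0: load  L0  bus=[BusRd]  L0: P0=S P1=O  mem[L0]=80
7. P1: load  L3  bus=[-]  L3: P0=I P1=E  mem[L3]=50
8. P0: load  L2  bus=[-]  L2: P0=M P1=I  mem[L2]=90

memory[L2] = 90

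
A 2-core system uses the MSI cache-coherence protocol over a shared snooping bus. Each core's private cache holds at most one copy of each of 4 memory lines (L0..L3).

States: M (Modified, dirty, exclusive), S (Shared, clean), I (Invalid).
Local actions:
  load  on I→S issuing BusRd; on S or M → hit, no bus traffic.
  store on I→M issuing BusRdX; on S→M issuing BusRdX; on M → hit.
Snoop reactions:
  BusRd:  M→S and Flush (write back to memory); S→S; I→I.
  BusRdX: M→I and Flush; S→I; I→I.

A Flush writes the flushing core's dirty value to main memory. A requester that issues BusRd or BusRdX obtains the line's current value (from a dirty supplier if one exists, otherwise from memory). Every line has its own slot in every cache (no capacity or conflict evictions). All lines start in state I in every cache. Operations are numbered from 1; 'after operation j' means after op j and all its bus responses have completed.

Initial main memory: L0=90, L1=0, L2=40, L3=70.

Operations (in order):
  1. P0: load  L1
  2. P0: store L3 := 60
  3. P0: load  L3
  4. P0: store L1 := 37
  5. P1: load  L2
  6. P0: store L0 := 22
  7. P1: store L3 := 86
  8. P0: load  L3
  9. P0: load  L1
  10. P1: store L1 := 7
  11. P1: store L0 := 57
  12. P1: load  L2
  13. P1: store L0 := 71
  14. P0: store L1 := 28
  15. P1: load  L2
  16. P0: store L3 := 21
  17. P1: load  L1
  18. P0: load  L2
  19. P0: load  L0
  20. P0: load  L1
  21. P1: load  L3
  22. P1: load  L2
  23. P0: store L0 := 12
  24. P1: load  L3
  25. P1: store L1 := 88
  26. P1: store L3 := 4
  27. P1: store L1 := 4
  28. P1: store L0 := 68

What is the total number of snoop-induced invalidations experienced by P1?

invalidations = 3

  op1 P0: load  L1 → S/I on L1; bus BusRd; mem=0
  op2 P0: store L3 := 60 → M/I on L3; bus BusRdX; mem=70
  op3 P0: load  L3 → M/I on L3; bus (none); mem=70
  op4 P0: store L1 := 37 → M/I on L1; bus BusRdX; mem=0
  op5 P1: load  L2 → I/S on L2; bus BusRd; mem=40
  op6 P0: store L0 := 22 → M/I on L0; bus BusRdX; mem=90
  op7 P1: store L3 := 86 → I/M on L3; bus BusRdX Flush; mem=60
  op8 P0: load  L3 → S/S on L3; bus BusRd Flush; mem=86
  op9 P0: load  L1 → M/I on L1; bus (none); mem=0
  op10 P1: store L1 := 7 → I/M on L1; bus BusRdX Flush; mem=37
  op11 P1: store L0 := 57 → I/M on L0; bus BusRdX Flush; mem=22
  op12 P1: load  L2 → I/S on L2; bus (none); mem=40
  op13 P1: store L0 := 71 → I/M on L0; bus (none); mem=22
  op14 P0: store L1 := 28 → M/I on L1; bus BusRdX Flush; mem=7
  op15 P1: load  L2 → I/S on L2; bus (none); mem=40
  op16 P0: store L3 := 21 → M/I on L3; bus BusRdX; mem=86
  op17 P1: load  L1 → S/S on L1; bus BusRd Flush; mem=28
  op18 P0: load  L2 → S/S on L2; bus BusRd; mem=40
  op19 P0: load  L0 → S/S on L0; bus BusRd Flush; mem=71
  op20 P0: load  L1 → S/S on L1; bus (none); mem=28
  op21 P1: load  L3 → S/S on L3; bus BusRd Flush; mem=21
  op22 P1: load  L2 → S/S on L2; bus (none); mem=40
  op23 P0: store L0 := 12 → M/I on L0; bus BusRdX; mem=71
  op24 P1: load  L3 → S/S on L3; bus (none); mem=21
  op25 P1: store L1 := 88 → I/M on L1; bus BusRdX; mem=28
  op26 P1: store L3 := 4 → I/M on L3; bus BusRdX; mem=21
  op27 P1: store L1 := 4 → I/M on L1; bus (none); mem=28
  op28 P1: store L0 := 68 → I/M on L0; bus BusRdX Flush; mem=12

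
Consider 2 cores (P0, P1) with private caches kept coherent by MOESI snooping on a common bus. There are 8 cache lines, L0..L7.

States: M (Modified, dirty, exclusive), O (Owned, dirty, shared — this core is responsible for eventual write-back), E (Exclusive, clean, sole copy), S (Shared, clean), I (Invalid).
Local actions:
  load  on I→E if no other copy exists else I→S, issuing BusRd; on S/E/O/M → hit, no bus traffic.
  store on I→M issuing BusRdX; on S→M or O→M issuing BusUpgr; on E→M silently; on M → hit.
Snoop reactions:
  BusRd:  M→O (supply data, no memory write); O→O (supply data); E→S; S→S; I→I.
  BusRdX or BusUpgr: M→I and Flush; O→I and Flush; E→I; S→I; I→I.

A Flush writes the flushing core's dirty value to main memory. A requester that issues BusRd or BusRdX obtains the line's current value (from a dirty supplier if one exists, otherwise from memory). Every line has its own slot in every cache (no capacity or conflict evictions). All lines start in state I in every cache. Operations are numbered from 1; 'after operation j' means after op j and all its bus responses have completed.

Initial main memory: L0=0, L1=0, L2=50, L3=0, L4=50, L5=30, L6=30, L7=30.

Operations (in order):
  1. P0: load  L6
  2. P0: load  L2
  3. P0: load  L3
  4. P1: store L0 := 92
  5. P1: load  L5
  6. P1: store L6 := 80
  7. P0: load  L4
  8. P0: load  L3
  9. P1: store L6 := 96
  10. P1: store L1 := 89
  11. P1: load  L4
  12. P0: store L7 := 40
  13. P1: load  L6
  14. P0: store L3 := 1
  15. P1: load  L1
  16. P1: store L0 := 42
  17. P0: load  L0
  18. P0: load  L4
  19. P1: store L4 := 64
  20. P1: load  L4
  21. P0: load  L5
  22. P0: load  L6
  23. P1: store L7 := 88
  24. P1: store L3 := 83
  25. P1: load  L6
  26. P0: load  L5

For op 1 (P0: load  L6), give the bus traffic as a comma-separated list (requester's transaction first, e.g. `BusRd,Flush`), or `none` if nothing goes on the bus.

bus = BusRd

step 1: P0: load  L6  ⟶  EI  (L6)  txn=BusRd  M[L6]=30
step 2: P0: load  L2  ⟶  EI  (L2)  txn=BusRd  M[L2]=50
step 3: P0: load  L3  ⟶  EI  (L3)  txn=BusRd  M[L3]=0
step 4: P1: store L0 := 92  ⟶  IM  (L0)  txn=BusRdX  M[L0]=0
step 5: P1: load  L5  ⟶  IE  (L5)  txn=BusRd  M[L5]=30
step 6: P1: store L6 := 80  ⟶  IM  (L6)  txn=BusRdX  M[L6]=30
step 7: P0: load  L4  ⟶  EI  (L4)  txn=BusRd  M[L4]=50
step 8: P0: load  L3  ⟶  EI  (L3)  txn=∅  M[L3]=0
step 9: P1: store L6 := 96  ⟶  IM  (L6)  txn=∅  M[L6]=30
step 10: P1: store L1 := 89  ⟶  IM  (L1)  txn=BusRdX  M[L1]=0
step 11: P1: load  L4  ⟶  SS  (L4)  txn=BusRd  M[L4]=50
step 12: P0: store L7 := 40  ⟶  MI  (L7)  txn=BusRdX  M[L7]=30
step 13: P1: load  L6  ⟶  IM  (L6)  txn=∅  M[L6]=30
step 14: P0: store L3 := 1  ⟶  MI  (L3)  txn=∅  M[L3]=0
step 15: P1: load  L1  ⟶  IM  (L1)  txn=∅  M[L1]=0
step 16: P1: store L0 := 42  ⟶  IM  (L0)  txn=∅  M[L0]=0
step 17: P0: load  L0  ⟶  SO  (L0)  txn=BusRd  M[L0]=0
step 18: P0: load  L4  ⟶  SS  (L4)  txn=∅  M[L4]=50
step 19: P1: store L4 := 64  ⟶  IM  (L4)  txn=BusUpgr  M[L4]=50
step 20: P1: load  L4  ⟶  IM  (L4)  txn=∅  M[L4]=50
step 21: P0: load  L5  ⟶  SS  (L5)  txn=BusRd  M[L5]=30
step 22: P0: load  L6  ⟶  SO  (L6)  txn=BusRd  M[L6]=30
step 23: P1: store L7 := 88  ⟶  IM  (L7)  txn=BusRdX+Flush  M[L7]=40
step 24: P1: store L3 := 83  ⟶  IM  (L3)  txn=BusRdX+Flush  M[L3]=1
step 25: P1: load  L6  ⟶  SO  (L6)  txn=∅  M[L6]=30
step 26: P0: load  L5  ⟶  SS  (L5)  txn=∅  M[L5]=30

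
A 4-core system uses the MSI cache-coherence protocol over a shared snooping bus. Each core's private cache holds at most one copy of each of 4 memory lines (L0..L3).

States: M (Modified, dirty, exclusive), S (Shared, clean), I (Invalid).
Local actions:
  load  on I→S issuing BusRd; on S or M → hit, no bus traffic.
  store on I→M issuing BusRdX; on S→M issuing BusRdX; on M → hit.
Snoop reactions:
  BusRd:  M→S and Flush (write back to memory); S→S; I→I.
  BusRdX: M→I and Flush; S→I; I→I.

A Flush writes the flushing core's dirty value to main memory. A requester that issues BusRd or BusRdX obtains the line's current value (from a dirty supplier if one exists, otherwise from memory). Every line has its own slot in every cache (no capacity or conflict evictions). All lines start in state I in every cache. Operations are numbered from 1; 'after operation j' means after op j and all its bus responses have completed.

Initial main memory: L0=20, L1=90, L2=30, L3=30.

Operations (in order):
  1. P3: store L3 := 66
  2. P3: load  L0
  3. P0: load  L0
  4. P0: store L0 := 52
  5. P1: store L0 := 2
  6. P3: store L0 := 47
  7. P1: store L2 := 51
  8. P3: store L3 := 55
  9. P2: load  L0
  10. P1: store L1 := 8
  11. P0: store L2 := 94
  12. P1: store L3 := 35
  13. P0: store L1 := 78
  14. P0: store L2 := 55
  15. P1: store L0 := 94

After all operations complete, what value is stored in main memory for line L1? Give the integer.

memory[L1] = 8

1. P3: store L3 := 66  bus=[BusRdX]  L3: P0=I P1=I P2=I P3=M  mem[L3]=30
2. P3: load  L0  bus=[BusRd]  L0: P0=I P1=I P2=I P3=S  mem[L0]=20
3. P0: load  L0  bus=[BusRd]  L0: P0=S P1=I P2=I P3=S  mem[L0]=20
4. P0: store L0 := 52  bus=[BusRdX]  L0: P0=M P1=I P2=I P3=I  mem[L0]=20
5. P1: store L0 := 2  bus=[BusRdX,Flush]  L0: P0=I P1=M P2=I P3=I  mem[L0]=52
6. P3: store L0 := 47  bus=[BusRdX,Flush]  L0: P0=I P1=I P2=I P3=M  mem[L0]=2
7. P1: store L2 := 51  bus=[BusRdX]  L2: P0=I P1=M P2=I P3=I  mem[L2]=30
8. P3: store L3 := 55  bus=[-]  L3: P0=I P1=I P2=I P3=M  mem[L3]=30
9. P2: load  L0  bus=[BusRd,Flush]  L0: P0=I P1=I P2=S P3=S  mem[L0]=47
10. P1: store L1 := 8  bus=[BusRdX]  L1: P0=I P1=M P2=I P3=I  mem[L1]=90
11. P0: store L2 := 94  bus=[BusRdX,Flush]  L2: P0=M P1=I P2=I P3=I  mem[L2]=51
12. P1: store L3 := 35  bus=[BusRdX,Flush]  L3: P0=I P1=M P2=I P3=I  mem[L3]=55
13. P0: store L1 := 78  bus=[BusRdX,Flush]  L1: P0=M P1=I P2=I P3=I  mem[L1]=8
14. P0: store L2 := 55  bus=[-]  L2: P0=M P1=I P2=I P3=I  mem[L2]=51
15. P1: store L0 := 94  bus=[BusRdX]  L0: P0=I P1=M P2=I P3=I  mem[L0]=47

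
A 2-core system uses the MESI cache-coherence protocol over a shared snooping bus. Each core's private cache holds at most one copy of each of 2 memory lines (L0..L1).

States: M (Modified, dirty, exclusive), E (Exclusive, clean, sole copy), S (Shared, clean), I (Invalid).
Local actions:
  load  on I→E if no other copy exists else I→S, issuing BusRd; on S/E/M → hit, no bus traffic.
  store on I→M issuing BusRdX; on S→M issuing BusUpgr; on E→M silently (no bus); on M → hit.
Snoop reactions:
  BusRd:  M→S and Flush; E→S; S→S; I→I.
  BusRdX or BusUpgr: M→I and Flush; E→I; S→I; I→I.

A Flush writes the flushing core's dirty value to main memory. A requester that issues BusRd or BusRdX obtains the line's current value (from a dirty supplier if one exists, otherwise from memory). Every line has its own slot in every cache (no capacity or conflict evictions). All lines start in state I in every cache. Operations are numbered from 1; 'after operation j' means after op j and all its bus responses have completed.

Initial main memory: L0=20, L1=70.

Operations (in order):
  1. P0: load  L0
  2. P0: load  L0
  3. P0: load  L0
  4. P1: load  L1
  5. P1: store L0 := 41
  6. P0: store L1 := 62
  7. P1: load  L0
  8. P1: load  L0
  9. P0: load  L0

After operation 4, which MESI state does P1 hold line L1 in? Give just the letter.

1. P0: load  L0  bus=[BusRd]  L0: P0=E P1=I  mem[L0]=20
2. P0: load  L0  bus=[-]  L0: P0=E P1=I  mem[L0]=20
3. P0: load  L0  bus=[-]  L0: P0=E P1=I  mem[L0]=20
4. P1: load  L1  bus=[BusRd]  L1: P0=I P1=E  mem[L1]=70
5. P1: store L0 := 41  bus=[BusRdX]  L0: P0=I P1=M  mem[L0]=20
6. P0: store L1 := 62  bus=[BusRdX]  L1: P0=M P1=I  mem[L1]=70
7. P1: load  L0  bus=[-]  L0: P0=I P1=M  mem[L0]=20
8. P1: load  L0  bus=[-]  L0: P0=I P1=M  mem[L0]=20
9. P0: load  L0  bus=[BusRd,Flush]  L0: P0=S P1=S  mem[L0]=41

state = E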